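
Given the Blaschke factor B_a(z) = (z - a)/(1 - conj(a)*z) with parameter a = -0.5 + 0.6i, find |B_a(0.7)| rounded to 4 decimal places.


Step 1: Numerator z0 - a = 0.7 - (-0.5 + 0.6i) = 1.2 - 0.6i
Step 2: Denominator 1 - conj(a)*z0 = 1 - (-0.5 - 0.6i)*0.7 = 1.35 + 0.42i
Step 3: |z0 - a|^2 = 1.2^2 + (-0.6)^2 = 1.8; |1 - conj(a)*z0|^2 = 1.35^2 + 0.42^2 = 1.9989
Step 4: |B_a(0.7)| = sqrt(1.8 / 1.9989) = sqrt(0.900495)
Step 5: = 0.9489

0.9489


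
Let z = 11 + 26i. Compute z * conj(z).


Step 1: conj(z) = 11 - 26i
Step 2: z * conj(z) = 11^2 + 26^2
Step 3: = 121 + 676 = 797

797


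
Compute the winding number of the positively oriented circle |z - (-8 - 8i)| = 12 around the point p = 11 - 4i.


Step 1: Center c = (-8, -8), radius = 12
Step 2: |p - c|^2 = 19^2 + 4^2 = 377
Step 3: r^2 = 144
Step 4: |p-c| > r so winding number = 0

0


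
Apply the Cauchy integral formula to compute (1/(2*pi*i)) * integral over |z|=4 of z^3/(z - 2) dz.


Step 1: f(z) = z^3, a = 2 is inside |z| = 4
Step 2: By Cauchy integral formula: (1/(2pi*i)) * integral = f(a)
Step 3: f(2) = 2^3 = 8

8


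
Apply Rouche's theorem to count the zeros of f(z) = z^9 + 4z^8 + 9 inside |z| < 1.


Step 1: On |z| = 1 the three terms have sizes |z^9| = 1^9 = 1, |4z^8| = 4*1^8 = 4, |9| = 9
Step 2: The dominant term is g(z) = 9; let h(z) = z^9 + 4z^8 so f = g + h
Step 3: On |z| = 1: |g| = 9 and |h| <= 1 + 4 = 5
Step 4: Since 9 > 5, |h| < |g| on |z| = 1, so by Rouche f has the same number of zeros as g inside |z| < 1
Step 5: g(z) = 9 is a nonzero constant with no zeros inside |z| < 1. Answer = 0

0


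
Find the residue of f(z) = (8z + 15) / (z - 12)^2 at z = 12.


Step 1: Pole of order 2 at z = 12
Step 2: Res = lim d/dz [(z - 12)^2 * f(z)] as z -> 12
Step 3: (z - 12)^2 * f(z) = 8z + 15
Step 4: d/dz[8z + 15] = 8

8


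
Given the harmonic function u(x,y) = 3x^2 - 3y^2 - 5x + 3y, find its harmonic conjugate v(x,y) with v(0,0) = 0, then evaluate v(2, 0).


Step 1: v_x = -u_y = 6y - 3
Step 2: v_y = u_x = 6x - 5
Step 3: v = 6xy - 3x - 5y + C
Step 4: v(0,0) = 0 => C = 0
Step 5: v(2, 0) = -6

-6


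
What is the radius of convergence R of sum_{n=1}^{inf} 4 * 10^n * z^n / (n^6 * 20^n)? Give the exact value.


Step 1: General term a_n = 4 * 10^n / (n^6 * 20^n)
Step 2: By the root test, |a_n|^(1/n) = 4^(1/n) * 10 / (n^(6/n) * 20) -> 10/20 as n -> infinity (since 4^(1/n) -> 1 and n^(6/n) -> 1)
Step 3: R = 1/lim|a_n|^(1/n) = 20/10 = 2

2


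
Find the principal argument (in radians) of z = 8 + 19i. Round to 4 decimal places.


Step 1: z = 8 + 19i
Step 2: arg(z) = atan2(19, 8)
Step 3: arg(z) = 1.1723

1.1723


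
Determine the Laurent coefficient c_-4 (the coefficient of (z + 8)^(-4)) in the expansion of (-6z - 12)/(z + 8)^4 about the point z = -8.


Step 1: Write the numerator in powers of (z + 8): -6z - 12 = -6(z + 8) + (-6*(-8) - 12) = -6(z + 8) + 36
Step 2: Divide by (z + 8)^4: f(z) = 36(z + 8)^(-4) - 6(z + 8)^(-3)
Step 3: This finite sum is the Laurent series of f about z = -8.
Step 4: Coefficient of (z + 8)^(-4) = -6*(-8) - 12 = 36

36


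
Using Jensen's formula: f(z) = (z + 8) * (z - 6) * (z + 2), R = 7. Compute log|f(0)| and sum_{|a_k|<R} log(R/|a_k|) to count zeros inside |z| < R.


Jensen's formula: (1/2pi)*integral log|f(Re^it)|dt = log|f(0)| + sum_{|a_k|<R} log(R/|a_k|)
Step 1: f(0) = 8 * (-6) * 2 = -96
Step 2: log|f(0)| = log|-8| + log|6| + log|-2| = 4.5643
Step 3: Zeros inside |z| < 7: 6, -2
Step 4: Jensen sum = log(7/6) + log(7/2) = 1.4069
Step 5: n(R) = number of terms in the Jensen sum = count of zeros inside |z| < 7 = 2

2


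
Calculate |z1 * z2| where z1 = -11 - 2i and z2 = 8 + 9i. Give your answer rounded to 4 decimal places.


Step 1: |z1| = sqrt((-11)^2 + (-2)^2) = sqrt(125)
Step 2: |z2| = sqrt(8^2 + 9^2) = sqrt(145)
Step 3: |z1*z2| = |z1|*|z2| = sqrt(125) * sqrt(145) = sqrt(125 * 145) = sqrt(18125)
Step 4: = 134.6291

134.6291


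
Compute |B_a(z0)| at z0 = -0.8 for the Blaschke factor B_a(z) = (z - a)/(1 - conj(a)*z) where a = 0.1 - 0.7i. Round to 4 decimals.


Step 1: Numerator z0 - a = -0.8 - (0.1 - 0.7i) = -0.9 + 0.7i
Step 2: Denominator 1 - conj(a)*z0 = 1 - (0.1 + 0.7i)*(-0.8) = 1.08 + 0.56i
Step 3: |z0 - a|^2 = (-0.9)^2 + 0.7^2 = 1.3; |1 - conj(a)*z0|^2 = 1.08^2 + 0.56^2 = 1.48
Step 4: |B_a(-0.8)| = sqrt(1.3 / 1.48) = sqrt(0.878378)
Step 5: = 0.9372

0.9372


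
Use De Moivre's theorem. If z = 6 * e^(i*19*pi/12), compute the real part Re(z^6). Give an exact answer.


Step 1: By De Moivre's theorem, z^6 = 6^6 * e^(i*6*19*pi/12) = 46656 * (cos(19*pi/2) + i*sin(19*pi/2))
Step 2: |z|^6 = 6^6 = 46656
Step 3: Reduce the angle mod 2*pi: 19*pi/2 - 8*pi = 3*pi/2
Step 4: cos(3*pi/2) = 0
Step 5: Re(z^6) = 46656 * 0 = 0

0


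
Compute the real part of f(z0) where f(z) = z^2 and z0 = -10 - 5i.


Step 1: z0 = -10 - 5i
Step 2: z0^2 = (-10)^2 - (-5)^2 + 100i
Step 3: real part = 100 - 25 = 75

75


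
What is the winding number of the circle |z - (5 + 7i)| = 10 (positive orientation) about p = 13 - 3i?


Step 1: Center c = (5, 7), radius = 10
Step 2: |p - c|^2 = 8^2 + (-10)^2 = 164
Step 3: r^2 = 100
Step 4: |p-c| > r so winding number = 0

0


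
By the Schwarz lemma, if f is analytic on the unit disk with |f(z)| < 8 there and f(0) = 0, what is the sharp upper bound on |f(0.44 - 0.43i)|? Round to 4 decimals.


Step 1: g = f/8 maps D -> D with g(0) = 0, so by the Schwarz lemma |g(z)| <= |z|, i.e. |f(z)| <= 8|z|; this is sharp (f(z) = 8z).
Step 2: |z0|^2 = 0.44^2 + (-0.43)^2 = 0.3785
Step 3: |z0| = sqrt(0.3785) = 0.615224
Step 4: Best bound = 8 * |z0| = 8 * 0.615224 = 4.9218

4.9218


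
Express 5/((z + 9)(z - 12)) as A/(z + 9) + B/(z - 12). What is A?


Step 1: Multiply both sides by (z + 9) and set z = -9
Step 2: A = 5 / (-9 - 12)
Step 3: A = 5 / (-21)
Step 4: A = -5/21

-5/21


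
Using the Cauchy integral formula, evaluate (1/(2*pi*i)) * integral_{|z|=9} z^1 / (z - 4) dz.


Step 1: f(z) = z^1, a = 4 is inside |z| = 9
Step 2: By Cauchy integral formula: (1/(2pi*i)) * integral = f(a)
Step 3: f(4) = 4^1 = 4

4


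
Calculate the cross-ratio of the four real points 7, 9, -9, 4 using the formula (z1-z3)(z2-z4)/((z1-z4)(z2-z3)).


Step 1: (z1-z3)(z2-z4) = 16 * 5 = 80
Step 2: (z1-z4)(z2-z3) = 3 * 18 = 54
Step 3: Cross-ratio = 80/54 = 40/27

40/27


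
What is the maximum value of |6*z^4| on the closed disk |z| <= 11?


Step 1: On |z| = 11, |f(z)| = 6 * |z|^4 = 6 * 11^4
Step 2: By maximum modulus principle, maximum is on boundary.
Step 3: Maximum = 6 * 14641 = 87846

87846


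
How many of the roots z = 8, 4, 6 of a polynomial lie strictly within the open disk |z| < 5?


Step 1: Check each root:
  z = 8: |8| = 8 >= 5
  z = 4: |4| = 4 < 5
  z = 6: |6| = 6 >= 5
Step 2: Count = 1

1


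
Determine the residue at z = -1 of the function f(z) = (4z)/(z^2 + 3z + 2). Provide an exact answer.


Step 1: Q(z) = z^2 + 3z + 2 = (z + 1)(z + 2)
Step 2: Q'(z) = 2z + 3
Step 3: Q'(-1) = 1, P(-1) = -4
Step 4: Res = P(-1)/Q'(-1) = -4/1 = -4

-4


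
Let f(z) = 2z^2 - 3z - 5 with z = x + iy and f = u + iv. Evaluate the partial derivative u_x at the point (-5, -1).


Step 1: f(z) = 2(x+iy)^2 - 3(x+iy) - 5
Step 2: u = 2(x^2 - y^2) - 3x - 5
Step 3: u_x = 4x - 3
Step 4: At (-5, -1): u_x = -20 - 3 = -23

-23


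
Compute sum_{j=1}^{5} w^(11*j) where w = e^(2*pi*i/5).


Step 1: The sum sum_{j=1}^{n} w^(k*j) equals n if n | k, else 0.
Step 2: Here n = 5, k = 11
Step 3: Does n divide k? 5 | 11 -> False
Step 4: Sum = 0

0


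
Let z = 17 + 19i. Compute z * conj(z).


Step 1: conj(z) = 17 - 19i
Step 2: z * conj(z) = 17^2 + 19^2
Step 3: = 289 + 361 = 650

650


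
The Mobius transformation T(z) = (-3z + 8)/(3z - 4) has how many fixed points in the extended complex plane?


Step 1: Fixed points satisfy T(z) = z
Step 2: 3z^2 - z - 8 = 0
Step 3: Discriminant = (-1)^2 - 4*3*(-8) = 97
Step 4: Number of fixed points = 2

2


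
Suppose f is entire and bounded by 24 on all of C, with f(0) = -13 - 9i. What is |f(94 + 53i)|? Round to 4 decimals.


Step 1: By Liouville's theorem, a bounded entire function is constant.
Step 2: f(z) = f(0) = -13 - 9i for all z.
Step 3: |f(w)| = |-13 - 9i| = sqrt(169 + 81)
Step 4: = 15.8114

15.8114


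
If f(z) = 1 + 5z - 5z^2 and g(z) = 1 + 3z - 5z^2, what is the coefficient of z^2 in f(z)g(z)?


Step 1: z^2 term in f*g comes from: (1)*(-5z^2) + (5z)*(3z) + (-5z^2)*(1)
Step 2: = -5 + 15 - 5
Step 3: = 5

5


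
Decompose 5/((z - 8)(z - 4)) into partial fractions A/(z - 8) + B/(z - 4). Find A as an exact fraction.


Step 1: Multiply both sides by (z - 8) and set z = 8
Step 2: A = 5 / (8 - 4)
Step 3: A = 5 / 4
Step 4: A = 5/4

5/4


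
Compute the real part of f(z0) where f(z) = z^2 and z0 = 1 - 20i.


Step 1: z0 = 1 - 20i
Step 2: z0^2 = 1^2 - (-20)^2 - 40i
Step 3: real part = 1 - 400 = -399

-399


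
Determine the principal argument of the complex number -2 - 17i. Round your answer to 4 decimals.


Step 1: z = -2 - 17i
Step 2: arg(z) = atan2(-17, -2)
Step 3: arg(z) = -1.6879

-1.6879


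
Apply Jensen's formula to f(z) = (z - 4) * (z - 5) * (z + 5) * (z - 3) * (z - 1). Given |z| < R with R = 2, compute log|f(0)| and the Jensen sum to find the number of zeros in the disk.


Jensen's formula: (1/2pi)*integral log|f(Re^it)|dt = log|f(0)| + sum_{|a_k|<R} log(R/|a_k|)
Step 1: f(0) = (-4) * (-5) * 5 * (-3) * (-1) = 300
Step 2: log|f(0)| = log|4| + log|5| + log|-5| + log|3| + log|1| = 5.7038
Step 3: Zeros inside |z| < 2: 1
Step 4: Jensen sum = log(2/1) = 0.6931
Step 5: n(R) = number of terms in the Jensen sum = count of zeros inside |z| < 2 = 1

1


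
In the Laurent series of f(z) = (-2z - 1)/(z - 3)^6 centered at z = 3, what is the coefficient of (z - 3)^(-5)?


Step 1: Write the numerator in powers of (z - 3): -2z - 1 = -2(z - 3) + (-2*3 - 1) = -2(z - 3) - 7
Step 2: Divide by (z - 3)^6: f(z) = -7(z - 3)^(-6) - 2(z - 3)^(-5)
Step 3: This finite sum is the Laurent series of f about z = 3.
Step 4: Coefficient of (z - 3)^(-5) = coefficient of (z - 3) in the re-centred numerator = -2

-2


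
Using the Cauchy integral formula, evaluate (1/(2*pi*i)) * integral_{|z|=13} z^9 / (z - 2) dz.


Step 1: f(z) = z^9, a = 2 is inside |z| = 13
Step 2: By Cauchy integral formula: (1/(2pi*i)) * integral = f(a)
Step 3: f(2) = 2^9 = 512

512


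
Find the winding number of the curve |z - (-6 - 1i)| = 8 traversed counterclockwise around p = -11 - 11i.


Step 1: Center c = (-6, -1), radius = 8
Step 2: |p - c|^2 = (-5)^2 + (-10)^2 = 125
Step 3: r^2 = 64
Step 4: |p-c| > r so winding number = 0

0


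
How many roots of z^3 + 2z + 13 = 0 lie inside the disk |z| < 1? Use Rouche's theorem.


Step 1: On |z| = 1 the three terms have sizes |z^3| = 1^3 = 1, |2z| = 2*1 = 2, |13| = 13
Step 2: The dominant term is g(z) = 13; let h(z) = z^3 + 2z so f = g + h
Step 3: On |z| = 1: |g| = 13 and |h| <= 1 + 2 = 3
Step 4: Since 13 > 3, |h| < |g| on |z| = 1, so by Rouche f has the same number of zeros as g inside |z| < 1
Step 5: g(z) = 13 is a nonzero constant with no zeros inside |z| < 1. Answer = 0

0


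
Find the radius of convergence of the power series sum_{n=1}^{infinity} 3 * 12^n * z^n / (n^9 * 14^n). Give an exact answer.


Step 1: General term a_n = 3 * 12^n / (n^9 * 14^n)
Step 2: By the root test, |a_n|^(1/n) = 3^(1/n) * 12 / (n^(9/n) * 14) -> 12/14 as n -> infinity (since 3^(1/n) -> 1 and n^(9/n) -> 1)
Step 3: R = 1/lim|a_n|^(1/n) = 14/12 = 7/6

7/6


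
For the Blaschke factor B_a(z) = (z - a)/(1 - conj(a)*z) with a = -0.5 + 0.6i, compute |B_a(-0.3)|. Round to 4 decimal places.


Step 1: Numerator z0 - a = -0.3 - (-0.5 + 0.6i) = 0.2 - 0.6i
Step 2: Denominator 1 - conj(a)*z0 = 1 - (-0.5 - 0.6i)*(-0.3) = 0.85 - 0.18i
Step 3: |z0 - a|^2 = 0.2^2 + (-0.6)^2 = 0.4; |1 - conj(a)*z0|^2 = 0.85^2 + (-0.18)^2 = 0.7549
Step 4: |B_a(-0.3)| = sqrt(0.4 / 0.7549) = sqrt(0.529872)
Step 5: = 0.7279

0.7279


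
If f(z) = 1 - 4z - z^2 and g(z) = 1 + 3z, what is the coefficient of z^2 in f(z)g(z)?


Step 1: z^2 term in f*g comes from: (1)*(0) + (-4z)*(3z) + (-z^2)*(1)
Step 2: = 0 - 12 - 1
Step 3: = -13

-13


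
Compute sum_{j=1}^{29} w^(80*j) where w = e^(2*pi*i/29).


Step 1: The sum sum_{j=1}^{n} w^(k*j) equals n if n | k, else 0.
Step 2: Here n = 29, k = 80
Step 3: Does n divide k? 29 | 80 -> False
Step 4: Sum = 0

0


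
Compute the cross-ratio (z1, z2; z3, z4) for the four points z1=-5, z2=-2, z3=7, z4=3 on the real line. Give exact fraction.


Step 1: (z1-z3)(z2-z4) = (-12) * (-5) = 60
Step 2: (z1-z4)(z2-z3) = (-8) * (-9) = 72
Step 3: Cross-ratio = 60/72 = 5/6

5/6


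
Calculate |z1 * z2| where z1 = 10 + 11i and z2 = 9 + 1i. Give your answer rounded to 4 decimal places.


Step 1: |z1| = sqrt(10^2 + 11^2) = sqrt(221)
Step 2: |z2| = sqrt(9^2 + 1^2) = sqrt(82)
Step 3: |z1*z2| = |z1|*|z2| = sqrt(221) * sqrt(82) = sqrt(221 * 82) = sqrt(18122)
Step 4: = 134.618

134.618


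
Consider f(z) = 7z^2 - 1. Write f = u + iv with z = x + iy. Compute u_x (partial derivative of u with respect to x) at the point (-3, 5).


Step 1: f(z) = 7(x+iy)^2 - 1
Step 2: u = 7(x^2 - y^2) - 1
Step 3: u_x = 14x + 0
Step 4: At (-3, 5): u_x = -42 + 0 = -42

-42


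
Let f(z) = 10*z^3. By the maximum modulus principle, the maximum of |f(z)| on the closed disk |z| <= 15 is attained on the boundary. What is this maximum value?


Step 1: On |z| = 15, |f(z)| = 10 * |z|^3 = 10 * 15^3
Step 2: By maximum modulus principle, maximum is on boundary.
Step 3: Maximum = 10 * 3375 = 33750

33750


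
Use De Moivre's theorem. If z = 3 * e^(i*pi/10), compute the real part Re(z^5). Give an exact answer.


Step 1: By De Moivre's theorem, z^5 = 3^5 * e^(i*5*pi/10) = 243 * (cos(pi/2) + i*sin(pi/2))
Step 2: |z|^5 = 3^5 = 243
Step 3: The angle pi/2 already lies in [0, 2*pi)
Step 4: cos(pi/2) = 0
Step 5: Re(z^5) = 243 * 0 = 0

0


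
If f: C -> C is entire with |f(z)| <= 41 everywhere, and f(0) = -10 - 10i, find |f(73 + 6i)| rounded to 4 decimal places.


Step 1: By Liouville's theorem, a bounded entire function is constant.
Step 2: f(z) = f(0) = -10 - 10i for all z.
Step 3: |f(w)| = |-10 - 10i| = sqrt(100 + 100)
Step 4: = 14.1421

14.1421


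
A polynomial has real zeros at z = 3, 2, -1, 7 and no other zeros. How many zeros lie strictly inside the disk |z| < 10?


Step 1: Check each root:
  z = 3: |3| = 3 < 10
  z = 2: |2| = 2 < 10
  z = -1: |-1| = 1 < 10
  z = 7: |7| = 7 < 10
Step 2: Count = 4

4


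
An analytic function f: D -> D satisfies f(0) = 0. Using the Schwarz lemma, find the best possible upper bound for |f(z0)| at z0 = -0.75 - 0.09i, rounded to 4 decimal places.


Step 1: Schwarz lemma: if f: D -> D is analytic with f(0) = 0, then |f(z)| <= |z| for all z in D, and this is sharp (f(z) = z).
Step 2: |z0|^2 = (-0.75)^2 + (-0.09)^2 = 0.5706
Step 3: |z0| = sqrt(0.5706) = 0.755381
Step 4: Best bound = |z0| = 0.7554

0.7554


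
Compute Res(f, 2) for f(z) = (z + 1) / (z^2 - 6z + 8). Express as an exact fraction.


Step 1: Q(z) = z^2 - 6z + 8 = (z - 2)(z - 4)
Step 2: Q'(z) = 2z - 6
Step 3: Q'(2) = -2, P(2) = 3
Step 4: Res = P(2)/Q'(2) = 3/(-2) = -3/2

-3/2


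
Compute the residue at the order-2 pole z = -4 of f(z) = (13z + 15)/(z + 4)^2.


Step 1: Pole of order 2 at z = -4
Step 2: Res = lim d/dz [(z + 4)^2 * f(z)] as z -> -4
Step 3: (z + 4)^2 * f(z) = 13z + 15
Step 4: d/dz[13z + 15] = 13

13


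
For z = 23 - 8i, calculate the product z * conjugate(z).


Step 1: conj(z) = 23 + 8i
Step 2: z * conj(z) = 23^2 + (-8)^2
Step 3: = 529 + 64 = 593

593


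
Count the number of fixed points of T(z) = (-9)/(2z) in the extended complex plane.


Step 1: Fixed points satisfy T(z) = z
Step 2: 2z^2 + 9 = 0
Step 3: Discriminant = 0^2 - 4*2*9 = -72
Step 4: Number of fixed points = 2

2


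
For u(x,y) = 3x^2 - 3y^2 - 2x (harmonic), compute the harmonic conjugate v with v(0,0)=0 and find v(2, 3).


Step 1: v_x = -u_y = 6y + 0
Step 2: v_y = u_x = 6x - 2
Step 3: v = 6xy - 2y + C
Step 4: v(0,0) = 0 => C = 0
Step 5: v(2, 3) = 30

30


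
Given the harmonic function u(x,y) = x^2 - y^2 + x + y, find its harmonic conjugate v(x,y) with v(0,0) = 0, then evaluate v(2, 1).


Step 1: v_x = -u_y = 2y - 1
Step 2: v_y = u_x = 2x + 1
Step 3: v = 2xy - x + y + C
Step 4: v(0,0) = 0 => C = 0
Step 5: v(2, 1) = 3

3


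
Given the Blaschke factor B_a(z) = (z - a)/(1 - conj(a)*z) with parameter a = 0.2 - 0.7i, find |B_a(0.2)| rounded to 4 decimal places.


Step 1: Numerator z0 - a = 0.2 - (0.2 - 0.7i) = 0 + 0.7i
Step 2: Denominator 1 - conj(a)*z0 = 1 - (0.2 + 0.7i)*0.2 = 0.96 - 0.14i
Step 3: |z0 - a|^2 = 0^2 + 0.7^2 = 0.49; |1 - conj(a)*z0|^2 = 0.96^2 + (-0.14)^2 = 0.9412
Step 4: |B_a(0.2)| = sqrt(0.49 / 0.9412) = sqrt(0.520612)
Step 5: = 0.7215

0.7215


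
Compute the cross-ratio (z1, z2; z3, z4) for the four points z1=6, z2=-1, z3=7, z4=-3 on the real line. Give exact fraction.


Step 1: (z1-z3)(z2-z4) = (-1) * 2 = -2
Step 2: (z1-z4)(z2-z3) = 9 * (-8) = -72
Step 3: Cross-ratio = 2/72 = 1/36

1/36


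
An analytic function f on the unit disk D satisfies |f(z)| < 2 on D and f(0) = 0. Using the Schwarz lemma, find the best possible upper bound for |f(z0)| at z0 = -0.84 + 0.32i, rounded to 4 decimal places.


Step 1: g = f/2 maps D -> D with g(0) = 0, so by the Schwarz lemma |g(z)| <= |z|, i.e. |f(z)| <= 2|z|; this is sharp (f(z) = 2z).
Step 2: |z0|^2 = (-0.84)^2 + 0.32^2 = 0.808
Step 3: |z0| = sqrt(0.808) = 0.898888
Step 4: Best bound = 2 * |z0| = 2 * 0.898888 = 1.7978

1.7978


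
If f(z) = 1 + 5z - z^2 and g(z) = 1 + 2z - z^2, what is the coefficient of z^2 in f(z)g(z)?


Step 1: z^2 term in f*g comes from: (1)*(-z^2) + (5z)*(2z) + (-z^2)*(1)
Step 2: = -1 + 10 - 1
Step 3: = 8

8


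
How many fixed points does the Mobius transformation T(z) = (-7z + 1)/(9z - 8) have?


Step 1: Fixed points satisfy T(z) = z
Step 2: 9z^2 - z - 1 = 0
Step 3: Discriminant = (-1)^2 - 4*9*(-1) = 37
Step 4: Number of fixed points = 2

2


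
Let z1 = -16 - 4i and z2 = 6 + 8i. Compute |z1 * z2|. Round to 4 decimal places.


Step 1: |z1| = sqrt((-16)^2 + (-4)^2) = sqrt(272)
Step 2: |z2| = sqrt(6^2 + 8^2) = sqrt(100)
Step 3: |z1*z2| = |z1|*|z2| = sqrt(272) * sqrt(100) = sqrt(272 * 100) = sqrt(27200)
Step 4: = 164.9242

164.9242


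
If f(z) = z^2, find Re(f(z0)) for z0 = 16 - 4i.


Step 1: z0 = 16 - 4i
Step 2: z0^2 = 16^2 - (-4)^2 - 128i
Step 3: real part = 256 - 16 = 240

240


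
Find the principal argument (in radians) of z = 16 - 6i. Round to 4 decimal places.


Step 1: z = 16 - 6i
Step 2: arg(z) = atan2(-6, 16)
Step 3: arg(z) = -0.3588

-0.3588


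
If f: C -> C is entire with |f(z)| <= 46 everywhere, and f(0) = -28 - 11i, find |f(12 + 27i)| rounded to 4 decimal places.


Step 1: By Liouville's theorem, a bounded entire function is constant.
Step 2: f(z) = f(0) = -28 - 11i for all z.
Step 3: |f(w)| = |-28 - 11i| = sqrt(784 + 121)
Step 4: = 30.0832

30.0832


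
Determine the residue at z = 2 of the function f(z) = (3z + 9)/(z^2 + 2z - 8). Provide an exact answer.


Step 1: Q(z) = z^2 + 2z - 8 = (z - 2)(z + 4)
Step 2: Q'(z) = 2z + 2
Step 3: Q'(2) = 6, P(2) = 15
Step 4: Res = P(2)/Q'(2) = 15/6 = 5/2

5/2


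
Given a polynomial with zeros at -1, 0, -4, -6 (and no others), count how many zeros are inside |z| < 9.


Step 1: Check each root:
  z = -1: |-1| = 1 < 9
  z = 0: |0| = 0 < 9
  z = -4: |-4| = 4 < 9
  z = -6: |-6| = 6 < 9
Step 2: Count = 4

4


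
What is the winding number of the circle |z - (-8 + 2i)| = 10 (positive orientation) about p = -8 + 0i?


Step 1: Center c = (-8, 2), radius = 10
Step 2: |p - c|^2 = 0^2 + (-2)^2 = 4
Step 3: r^2 = 100
Step 4: |p-c| < r so winding number = 1

1


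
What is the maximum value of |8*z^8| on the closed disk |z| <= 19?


Step 1: On |z| = 19, |f(z)| = 8 * |z|^8 = 8 * 19^8
Step 2: By maximum modulus principle, maximum is on boundary.
Step 3: Maximum = 8 * 16983563041 = 135868504328

135868504328


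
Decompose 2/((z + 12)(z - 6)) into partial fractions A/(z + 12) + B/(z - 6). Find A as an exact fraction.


Step 1: Multiply both sides by (z + 12) and set z = -12
Step 2: A = 2 / (-12 - 6)
Step 3: A = 2 / (-18)
Step 4: A = -1/9

-1/9


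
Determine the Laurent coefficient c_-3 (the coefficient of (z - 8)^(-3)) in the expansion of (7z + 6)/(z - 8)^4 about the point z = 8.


Step 1: Write the numerator in powers of (z - 8): 7z + 6 = 7(z - 8) + (7*8 + 6) = 7(z - 8) + 62
Step 2: Divide by (z - 8)^4: f(z) = 62(z - 8)^(-4) + 7(z - 8)^(-3)
Step 3: This finite sum is the Laurent series of f about z = 8.
Step 4: Coefficient of (z - 8)^(-3) = coefficient of (z - 8) in the re-centred numerator = 7

7


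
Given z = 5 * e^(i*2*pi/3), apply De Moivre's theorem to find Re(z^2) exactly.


Step 1: By De Moivre's theorem, z^2 = 5^2 * e^(i*2*2*pi/3) = 25 * (cos(4*pi/3) + i*sin(4*pi/3))
Step 2: |z|^2 = 5^2 = 25
Step 3: The angle 4*pi/3 already lies in [0, 2*pi)
Step 4: cos(4*pi/3) = -1/2
Step 5: Re(z^2) = 25 * (-1/2) = -25/2

-25/2


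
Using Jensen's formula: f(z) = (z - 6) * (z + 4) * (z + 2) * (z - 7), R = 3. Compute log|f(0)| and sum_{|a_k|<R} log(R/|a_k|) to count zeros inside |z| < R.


Jensen's formula: (1/2pi)*integral log|f(Re^it)|dt = log|f(0)| + sum_{|a_k|<R} log(R/|a_k|)
Step 1: f(0) = (-6) * 4 * 2 * (-7) = 336
Step 2: log|f(0)| = log|6| + log|-4| + log|-2| + log|7| = 5.8171
Step 3: Zeros inside |z| < 3: -2
Step 4: Jensen sum = log(3/2) = 0.4055
Step 5: n(R) = number of terms in the Jensen sum = count of zeros inside |z| < 3 = 1

1


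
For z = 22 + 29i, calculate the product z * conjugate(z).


Step 1: conj(z) = 22 - 29i
Step 2: z * conj(z) = 22^2 + 29^2
Step 3: = 484 + 841 = 1325

1325


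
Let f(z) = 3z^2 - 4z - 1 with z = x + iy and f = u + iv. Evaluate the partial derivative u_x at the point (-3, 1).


Step 1: f(z) = 3(x+iy)^2 - 4(x+iy) - 1
Step 2: u = 3(x^2 - y^2) - 4x - 1
Step 3: u_x = 6x - 4
Step 4: At (-3, 1): u_x = -18 - 4 = -22

-22


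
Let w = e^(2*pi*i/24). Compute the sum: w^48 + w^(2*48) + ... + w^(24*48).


Step 1: The sum sum_{j=1}^{n} w^(k*j) equals n if n | k, else 0.
Step 2: Here n = 24, k = 48
Step 3: Does n divide k? 24 | 48 -> True
Step 4: Sum = 24

24


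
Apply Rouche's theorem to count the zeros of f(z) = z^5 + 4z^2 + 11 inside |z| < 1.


Step 1: On |z| = 1 the three terms have sizes |z^5| = 1^5 = 1, |4z^2| = 4*1^2 = 4, |11| = 11
Step 2: The dominant term is g(z) = 11; let h(z) = z^5 + 4z^2 so f = g + h
Step 3: On |z| = 1: |g| = 11 and |h| <= 1 + 4 = 5
Step 4: Since 11 > 5, |h| < |g| on |z| = 1, so by Rouche f has the same number of zeros as g inside |z| < 1
Step 5: g(z) = 11 is a nonzero constant with no zeros inside |z| < 1. Answer = 0

0


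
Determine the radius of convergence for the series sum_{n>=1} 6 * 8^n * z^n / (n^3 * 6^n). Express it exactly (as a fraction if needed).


Step 1: General term a_n = 6 * 8^n / (n^3 * 6^n)
Step 2: By the root test, |a_n|^(1/n) = 6^(1/n) * 8 / (n^(3/n) * 6) -> 8/6 as n -> infinity (since 6^(1/n) -> 1 and n^(3/n) -> 1)
Step 3: R = 1/lim|a_n|^(1/n) = 6/8 = 3/4

3/4


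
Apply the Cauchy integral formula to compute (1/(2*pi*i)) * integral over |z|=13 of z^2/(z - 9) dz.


Step 1: f(z) = z^2, a = 9 is inside |z| = 13
Step 2: By Cauchy integral formula: (1/(2pi*i)) * integral = f(a)
Step 3: f(9) = 9^2 = 81

81


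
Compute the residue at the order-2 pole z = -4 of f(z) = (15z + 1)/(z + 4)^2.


Step 1: Pole of order 2 at z = -4
Step 2: Res = lim d/dz [(z + 4)^2 * f(z)] as z -> -4
Step 3: (z + 4)^2 * f(z) = 15z + 1
Step 4: d/dz[15z + 1] = 15

15


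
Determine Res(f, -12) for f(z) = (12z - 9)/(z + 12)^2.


Step 1: Pole of order 2 at z = -12
Step 2: Res = lim d/dz [(z + 12)^2 * f(z)] as z -> -12
Step 3: (z + 12)^2 * f(z) = 12z - 9
Step 4: d/dz[12z - 9] = 12

12


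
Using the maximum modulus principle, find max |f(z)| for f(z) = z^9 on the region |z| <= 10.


Step 1: On |z| = 10, |f(z)| = |z|^9 = 10^9
Step 2: By maximum modulus principle, maximum is on boundary.
Step 3: Maximum = 1000000000 = 1000000000

1000000000


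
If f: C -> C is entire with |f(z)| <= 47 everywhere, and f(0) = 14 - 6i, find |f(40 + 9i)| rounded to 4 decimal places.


Step 1: By Liouville's theorem, a bounded entire function is constant.
Step 2: f(z) = f(0) = 14 - 6i for all z.
Step 3: |f(w)| = |14 - 6i| = sqrt(196 + 36)
Step 4: = 15.2315

15.2315


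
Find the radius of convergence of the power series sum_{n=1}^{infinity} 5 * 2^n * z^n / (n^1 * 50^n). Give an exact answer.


Step 1: General term a_n = 5 * 2^n / (n^1 * 50^n)
Step 2: By the root test, |a_n|^(1/n) = 5^(1/n) * 2 / (n^(1/n) * 50) -> 2/50 as n -> infinity (since 5^(1/n) -> 1 and n^(1/n) -> 1)
Step 3: R = 1/lim|a_n|^(1/n) = 50/2 = 25

25


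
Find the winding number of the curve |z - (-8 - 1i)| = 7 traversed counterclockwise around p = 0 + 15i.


Step 1: Center c = (-8, -1), radius = 7
Step 2: |p - c|^2 = 8^2 + 16^2 = 320
Step 3: r^2 = 49
Step 4: |p-c| > r so winding number = 0

0


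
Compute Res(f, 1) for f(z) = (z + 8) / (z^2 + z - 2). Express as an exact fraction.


Step 1: Q(z) = z^2 + z - 2 = (z - 1)(z + 2)
Step 2: Q'(z) = 2z + 1
Step 3: Q'(1) = 3, P(1) = 9
Step 4: Res = P(1)/Q'(1) = 9/3 = 3

3


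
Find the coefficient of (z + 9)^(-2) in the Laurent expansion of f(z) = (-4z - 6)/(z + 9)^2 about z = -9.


Step 1: Write the numerator in powers of (z + 9): -4z - 6 = -4(z + 9) + (-4*(-9) - 6) = -4(z + 9) + 30
Step 2: Divide by (z + 9)^2: f(z) = 30(z + 9)^(-2) - 4(z + 9)^(-1)
Step 3: This finite sum is the Laurent series of f about z = -9.
Step 4: Coefficient of (z + 9)^(-2) = -4*(-9) - 6 = 30

30


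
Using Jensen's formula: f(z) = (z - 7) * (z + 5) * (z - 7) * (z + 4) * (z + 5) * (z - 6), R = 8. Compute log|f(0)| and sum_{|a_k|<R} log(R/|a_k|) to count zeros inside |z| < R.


Jensen's formula: (1/2pi)*integral log|f(Re^it)|dt = log|f(0)| + sum_{|a_k|<R} log(R/|a_k|)
Step 1: f(0) = (-7) * 5 * (-7) * 4 * 5 * (-6) = -29400
Step 2: log|f(0)| = log|7| + log|-5| + log|7| + log|-4| + log|-5| + log|6| = 10.2887
Step 3: Zeros inside |z| < 8: 7, -5, 7, -4, -5, 6
Step 4: Jensen sum = log(8/7) + log(8/5) + log(8/7) + log(8/4) + log(8/5) + log(8/6) = 2.1879
Step 5: n(R) = number of terms in the Jensen sum = count of zeros inside |z| < 8 = 6

6


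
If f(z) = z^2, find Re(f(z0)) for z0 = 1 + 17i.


Step 1: z0 = 1 + 17i
Step 2: z0^2 = 1^2 - 17^2 + 34i
Step 3: real part = 1 - 289 = -288

-288


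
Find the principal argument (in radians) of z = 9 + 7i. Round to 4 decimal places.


Step 1: z = 9 + 7i
Step 2: arg(z) = atan2(7, 9)
Step 3: arg(z) = 0.661

0.661


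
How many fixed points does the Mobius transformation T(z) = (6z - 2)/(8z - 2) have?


Step 1: Fixed points satisfy T(z) = z
Step 2: 8z^2 - 8z + 2 = 0
Step 3: Discriminant = (-8)^2 - 4*8*2 = 0
Step 4: Number of fixed points = 1

1


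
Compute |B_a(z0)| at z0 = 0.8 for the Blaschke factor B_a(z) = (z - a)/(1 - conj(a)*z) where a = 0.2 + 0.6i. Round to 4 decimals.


Step 1: Numerator z0 - a = 0.8 - (0.2 + 0.6i) = 0.6 - 0.6i
Step 2: Denominator 1 - conj(a)*z0 = 1 - (0.2 - 0.6i)*0.8 = 0.84 + 0.48i
Step 3: |z0 - a|^2 = 0.6^2 + (-0.6)^2 = 0.72; |1 - conj(a)*z0|^2 = 0.84^2 + 0.48^2 = 0.936
Step 4: |B_a(0.8)| = sqrt(0.72 / 0.936) = sqrt(0.769231)
Step 5: = 0.8771

0.8771


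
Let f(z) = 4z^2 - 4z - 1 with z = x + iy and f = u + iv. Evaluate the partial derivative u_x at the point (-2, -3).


Step 1: f(z) = 4(x+iy)^2 - 4(x+iy) - 1
Step 2: u = 4(x^2 - y^2) - 4x - 1
Step 3: u_x = 8x - 4
Step 4: At (-2, -3): u_x = -16 - 4 = -20

-20


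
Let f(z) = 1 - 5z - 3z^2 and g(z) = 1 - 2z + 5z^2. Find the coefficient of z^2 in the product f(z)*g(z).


Step 1: z^2 term in f*g comes from: (1)*(5z^2) + (-5z)*(-2z) + (-3z^2)*(1)
Step 2: = 5 + 10 - 3
Step 3: = 12

12


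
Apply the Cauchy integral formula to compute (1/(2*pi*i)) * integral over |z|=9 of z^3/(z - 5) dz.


Step 1: f(z) = z^3, a = 5 is inside |z| = 9
Step 2: By Cauchy integral formula: (1/(2pi*i)) * integral = f(a)
Step 3: f(5) = 5^3 = 125

125


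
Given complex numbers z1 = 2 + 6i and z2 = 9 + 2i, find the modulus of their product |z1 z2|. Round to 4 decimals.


Step 1: |z1| = sqrt(2^2 + 6^2) = sqrt(40)
Step 2: |z2| = sqrt(9^2 + 2^2) = sqrt(85)
Step 3: |z1*z2| = |z1|*|z2| = sqrt(40) * sqrt(85) = sqrt(40 * 85) = sqrt(3400)
Step 4: = 58.3095

58.3095


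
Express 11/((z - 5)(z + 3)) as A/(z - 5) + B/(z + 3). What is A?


Step 1: Multiply both sides by (z - 5) and set z = 5
Step 2: A = 11 / (5 + 3)
Step 3: A = 11 / 8
Step 4: A = 11/8

11/8


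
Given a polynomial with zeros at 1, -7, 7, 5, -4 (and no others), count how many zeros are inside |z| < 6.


Step 1: Check each root:
  z = 1: |1| = 1 < 6
  z = -7: |-7| = 7 >= 6
  z = 7: |7| = 7 >= 6
  z = 5: |5| = 5 < 6
  z = -4: |-4| = 4 < 6
Step 2: Count = 3

3


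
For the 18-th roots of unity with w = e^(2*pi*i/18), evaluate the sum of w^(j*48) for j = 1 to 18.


Step 1: The sum sum_{j=1}^{n} w^(k*j) equals n if n | k, else 0.
Step 2: Here n = 18, k = 48
Step 3: Does n divide k? 18 | 48 -> False
Step 4: Sum = 0

0


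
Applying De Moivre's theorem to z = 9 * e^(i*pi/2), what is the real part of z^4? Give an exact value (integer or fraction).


Step 1: By De Moivre's theorem, z^4 = 9^4 * e^(i*4*pi/2) = 6561 * (cos(2*pi) + i*sin(2*pi))
Step 2: |z|^4 = 9^4 = 6561
Step 3: Reduce the angle mod 2*pi: 2*pi - 2*pi = 0
Step 4: cos(0) = 1
Step 5: Re(z^4) = 6561 * 1 = 6561

6561


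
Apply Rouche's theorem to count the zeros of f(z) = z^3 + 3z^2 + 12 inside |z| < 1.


Step 1: On |z| = 1 the three terms have sizes |z^3| = 1^3 = 1, |3z^2| = 3*1^2 = 3, |12| = 12
Step 2: The dominant term is g(z) = 12; let h(z) = z^3 + 3z^2 so f = g + h
Step 3: On |z| = 1: |g| = 12 and |h| <= 1 + 3 = 4
Step 4: Since 12 > 4, |h| < |g| on |z| = 1, so by Rouche f has the same number of zeros as g inside |z| < 1
Step 5: g(z) = 12 is a nonzero constant with no zeros inside |z| < 1. Answer = 0

0


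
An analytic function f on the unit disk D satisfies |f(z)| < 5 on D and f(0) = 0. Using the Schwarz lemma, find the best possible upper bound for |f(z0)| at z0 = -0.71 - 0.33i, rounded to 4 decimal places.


Step 1: g = f/5 maps D -> D with g(0) = 0, so by the Schwarz lemma |g(z)| <= |z|, i.e. |f(z)| <= 5|z|; this is sharp (f(z) = 5z).
Step 2: |z0|^2 = (-0.71)^2 + (-0.33)^2 = 0.613
Step 3: |z0| = sqrt(0.613) = 0.782943
Step 4: Best bound = 5 * |z0| = 5 * 0.782943 = 3.9147

3.9147


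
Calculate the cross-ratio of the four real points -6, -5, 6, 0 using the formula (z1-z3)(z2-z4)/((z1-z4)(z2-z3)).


Step 1: (z1-z3)(z2-z4) = (-12) * (-5) = 60
Step 2: (z1-z4)(z2-z3) = (-6) * (-11) = 66
Step 3: Cross-ratio = 60/66 = 10/11

10/11


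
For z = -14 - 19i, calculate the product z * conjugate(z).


Step 1: conj(z) = -14 + 19i
Step 2: z * conj(z) = (-14)^2 + (-19)^2
Step 3: = 196 + 361 = 557

557


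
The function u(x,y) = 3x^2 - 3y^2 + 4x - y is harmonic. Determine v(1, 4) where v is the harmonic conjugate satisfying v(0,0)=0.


Step 1: v_x = -u_y = 6y + 1
Step 2: v_y = u_x = 6x + 4
Step 3: v = 6xy + x + 4y + C
Step 4: v(0,0) = 0 => C = 0
Step 5: v(1, 4) = 41

41


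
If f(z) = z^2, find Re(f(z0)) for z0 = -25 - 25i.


Step 1: z0 = -25 - 25i
Step 2: z0^2 = (-25)^2 - (-25)^2 + 1250i
Step 3: real part = 625 - 625 = 0

0


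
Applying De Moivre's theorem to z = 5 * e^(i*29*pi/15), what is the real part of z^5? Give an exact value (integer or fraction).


Step 1: By De Moivre's theorem, z^5 = 5^5 * e^(i*5*29*pi/15) = 3125 * (cos(29*pi/3) + i*sin(29*pi/3))
Step 2: |z|^5 = 5^5 = 3125
Step 3: Reduce the angle mod 2*pi: 29*pi/3 - 8*pi = 5*pi/3
Step 4: cos(5*pi/3) = 1/2
Step 5: Re(z^5) = 3125 * 1/2 = 3125/2

3125/2


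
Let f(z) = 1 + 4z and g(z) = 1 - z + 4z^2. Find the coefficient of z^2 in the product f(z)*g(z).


Step 1: z^2 term in f*g comes from: (1)*(4z^2) + (4z)*(-z) + (0)*(1)
Step 2: = 4 - 4 + 0
Step 3: = 0

0


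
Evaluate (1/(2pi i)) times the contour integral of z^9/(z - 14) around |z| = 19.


Step 1: f(z) = z^9, a = 14 is inside |z| = 19
Step 2: By Cauchy integral formula: (1/(2pi*i)) * integral = f(a)
Step 3: f(14) = 14^9 = 20661046784

20661046784


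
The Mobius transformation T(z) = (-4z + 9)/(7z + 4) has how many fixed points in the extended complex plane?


Step 1: Fixed points satisfy T(z) = z
Step 2: 7z^2 + 8z - 9 = 0
Step 3: Discriminant = 8^2 - 4*7*(-9) = 316
Step 4: Number of fixed points = 2

2


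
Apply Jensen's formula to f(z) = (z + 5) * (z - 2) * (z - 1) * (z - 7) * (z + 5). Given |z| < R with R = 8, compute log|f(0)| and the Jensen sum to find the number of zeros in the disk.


Jensen's formula: (1/2pi)*integral log|f(Re^it)|dt = log|f(0)| + sum_{|a_k|<R} log(R/|a_k|)
Step 1: f(0) = 5 * (-2) * (-1) * (-7) * 5 = -350
Step 2: log|f(0)| = log|-5| + log|2| + log|1| + log|7| + log|-5| = 5.8579
Step 3: Zeros inside |z| < 8: -5, 2, 1, 7, -5
Step 4: Jensen sum = log(8/5) + log(8/2) + log(8/1) + log(8/7) + log(8/5) = 4.5393
Step 5: n(R) = number of terms in the Jensen sum = count of zeros inside |z| < 8 = 5

5


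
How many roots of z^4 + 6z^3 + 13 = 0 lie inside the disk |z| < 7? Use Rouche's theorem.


Step 1: On |z| = 7 the three terms have sizes |z^4| = 7^4 = 2401, |6z^3| = 6*7^3 = 2058, |13| = 13
Step 2: The dominant term is g(z) = z^4; let h(z) = 6z^3 + 13 so f = g + h
Step 3: On |z| = 7: |g| = 2401 and |h| <= 2058 + 13 = 2071
Step 4: Since 2401 > 2071, |h| < |g| on |z| = 7, so by Rouche f has the same number of zeros as g inside |z| < 7
Step 5: g(z) = z^4 has 4 zeros (all at the origin) inside |z| < 7. Answer = 4

4


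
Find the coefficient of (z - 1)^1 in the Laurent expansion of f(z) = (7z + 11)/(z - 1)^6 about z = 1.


Step 1: Write the numerator in powers of (z - 1): 7z + 11 = 7(z - 1) + (7*1 + 11) = 7(z - 1) + 18
Step 2: Divide by (z - 1)^6: f(z) = 18(z - 1)^(-6) + 7(z - 1)^(-5)
Step 3: This finite sum is the Laurent series of f about z = 1.
Step 4: Only the powers -6 and -5 appear, so the coefficient of (z - 1)^1 = 0

0


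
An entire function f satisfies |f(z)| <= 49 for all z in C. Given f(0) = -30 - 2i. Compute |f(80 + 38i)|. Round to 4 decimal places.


Step 1: By Liouville's theorem, a bounded entire function is constant.
Step 2: f(z) = f(0) = -30 - 2i for all z.
Step 3: |f(w)| = |-30 - 2i| = sqrt(900 + 4)
Step 4: = 30.0666

30.0666


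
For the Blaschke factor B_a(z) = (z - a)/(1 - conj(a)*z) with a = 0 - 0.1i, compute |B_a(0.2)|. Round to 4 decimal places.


Step 1: Numerator z0 - a = 0.2 - (0 - 0.1i) = 0.2 + 0.1i
Step 2: Denominator 1 - conj(a)*z0 = 1 - (0 + 0.1i)*0.2 = 1 - 0.02i
Step 3: |z0 - a|^2 = 0.2^2 + 0.1^2 = 0.05; |1 - conj(a)*z0|^2 = 1^2 + (-0.02)^2 = 1.0004
Step 4: |B_a(0.2)| = sqrt(0.05 / 1.0004) = sqrt(0.04998)
Step 5: = 0.2236

0.2236


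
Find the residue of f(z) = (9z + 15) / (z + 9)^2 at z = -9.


Step 1: Pole of order 2 at z = -9
Step 2: Res = lim d/dz [(z + 9)^2 * f(z)] as z -> -9
Step 3: (z + 9)^2 * f(z) = 9z + 15
Step 4: d/dz[9z + 15] = 9

9


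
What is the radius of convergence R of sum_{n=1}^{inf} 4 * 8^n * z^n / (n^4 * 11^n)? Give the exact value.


Step 1: General term a_n = 4 * 8^n / (n^4 * 11^n)
Step 2: By the root test, |a_n|^(1/n) = 4^(1/n) * 8 / (n^(4/n) * 11) -> 8/11 as n -> infinity (since 4^(1/n) -> 1 and n^(4/n) -> 1)
Step 3: R = 1/lim|a_n|^(1/n) = 11/8

11/8


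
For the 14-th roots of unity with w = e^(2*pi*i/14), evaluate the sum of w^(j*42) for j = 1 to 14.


Step 1: The sum sum_{j=1}^{n} w^(k*j) equals n if n | k, else 0.
Step 2: Here n = 14, k = 42
Step 3: Does n divide k? 14 | 42 -> True
Step 4: Sum = 14

14


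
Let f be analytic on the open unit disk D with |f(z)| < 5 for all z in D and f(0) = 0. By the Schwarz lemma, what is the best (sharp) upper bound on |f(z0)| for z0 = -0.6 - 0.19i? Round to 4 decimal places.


Step 1: g = f/5 maps D -> D with g(0) = 0, so by the Schwarz lemma |g(z)| <= |z|, i.e. |f(z)| <= 5|z|; this is sharp (f(z) = 5z).
Step 2: |z0|^2 = (-0.6)^2 + (-0.19)^2 = 0.3961
Step 3: |z0| = sqrt(0.3961) = 0.629365
Step 4: Best bound = 5 * |z0| = 5 * 0.629365 = 3.1468

3.1468


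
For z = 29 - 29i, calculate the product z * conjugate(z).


Step 1: conj(z) = 29 + 29i
Step 2: z * conj(z) = 29^2 + (-29)^2
Step 3: = 841 + 841 = 1682

1682


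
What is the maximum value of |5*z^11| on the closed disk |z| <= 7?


Step 1: On |z| = 7, |f(z)| = 5 * |z|^11 = 5 * 7^11
Step 2: By maximum modulus principle, maximum is on boundary.
Step 3: Maximum = 5 * 1977326743 = 9886633715

9886633715


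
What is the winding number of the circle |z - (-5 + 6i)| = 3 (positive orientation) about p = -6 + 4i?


Step 1: Center c = (-5, 6), radius = 3
Step 2: |p - c|^2 = (-1)^2 + (-2)^2 = 5
Step 3: r^2 = 9
Step 4: |p-c| < r so winding number = 1

1


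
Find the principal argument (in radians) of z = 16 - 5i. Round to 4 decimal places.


Step 1: z = 16 - 5i
Step 2: arg(z) = atan2(-5, 16)
Step 3: arg(z) = -0.3029

-0.3029


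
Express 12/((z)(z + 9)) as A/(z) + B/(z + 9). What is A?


Step 1: Multiply both sides by (z) and set z = 0
Step 2: A = 12 / (0 + 9)
Step 3: A = 12 / 9
Step 4: A = 4/3

4/3


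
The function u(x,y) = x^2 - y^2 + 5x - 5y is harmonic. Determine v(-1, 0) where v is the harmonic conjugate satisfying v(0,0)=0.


Step 1: v_x = -u_y = 2y + 5
Step 2: v_y = u_x = 2x + 5
Step 3: v = 2xy + 5x + 5y + C
Step 4: v(0,0) = 0 => C = 0
Step 5: v(-1, 0) = -5

-5


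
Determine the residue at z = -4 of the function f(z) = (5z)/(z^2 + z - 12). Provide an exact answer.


Step 1: Q(z) = z^2 + z - 12 = (z + 4)(z - 3)
Step 2: Q'(z) = 2z + 1
Step 3: Q'(-4) = -7, P(-4) = -20
Step 4: Res = P(-4)/Q'(-4) = -20/(-7) = 20/7

20/7


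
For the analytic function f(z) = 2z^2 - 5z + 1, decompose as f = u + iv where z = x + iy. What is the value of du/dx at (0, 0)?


Step 1: f(z) = 2(x+iy)^2 - 5(x+iy) + 1
Step 2: u = 2(x^2 - y^2) - 5x + 1
Step 3: u_x = 4x - 5
Step 4: At (0, 0): u_x = 0 - 5 = -5

-5


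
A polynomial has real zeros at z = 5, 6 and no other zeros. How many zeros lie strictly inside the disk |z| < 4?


Step 1: Check each root:
  z = 5: |5| = 5 >= 4
  z = 6: |6| = 6 >= 4
Step 2: Count = 0

0


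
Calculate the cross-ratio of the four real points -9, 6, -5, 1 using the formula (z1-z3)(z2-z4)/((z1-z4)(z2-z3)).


Step 1: (z1-z3)(z2-z4) = (-4) * 5 = -20
Step 2: (z1-z4)(z2-z3) = (-10) * 11 = -110
Step 3: Cross-ratio = 20/110 = 2/11

2/11


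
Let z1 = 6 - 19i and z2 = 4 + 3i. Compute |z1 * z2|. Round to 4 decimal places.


Step 1: |z1| = sqrt(6^2 + (-19)^2) = sqrt(397)
Step 2: |z2| = sqrt(4^2 + 3^2) = sqrt(25)
Step 3: |z1*z2| = |z1|*|z2| = sqrt(397) * sqrt(25) = sqrt(397 * 25) = sqrt(9925)
Step 4: = 99.6243

99.6243


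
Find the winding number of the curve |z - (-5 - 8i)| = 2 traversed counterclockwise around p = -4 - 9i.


Step 1: Center c = (-5, -8), radius = 2
Step 2: |p - c|^2 = 1^2 + (-1)^2 = 2
Step 3: r^2 = 4
Step 4: |p-c| < r so winding number = 1

1


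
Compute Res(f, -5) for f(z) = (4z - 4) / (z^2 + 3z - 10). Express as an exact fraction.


Step 1: Q(z) = z^2 + 3z - 10 = (z + 5)(z - 2)
Step 2: Q'(z) = 2z + 3
Step 3: Q'(-5) = -7, P(-5) = -24
Step 4: Res = P(-5)/Q'(-5) = -24/(-7) = 24/7

24/7


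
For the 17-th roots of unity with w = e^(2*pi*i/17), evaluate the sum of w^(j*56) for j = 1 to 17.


Step 1: The sum sum_{j=1}^{n} w^(k*j) equals n if n | k, else 0.
Step 2: Here n = 17, k = 56
Step 3: Does n divide k? 17 | 56 -> False
Step 4: Sum = 0

0


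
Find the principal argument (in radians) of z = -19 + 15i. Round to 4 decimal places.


Step 1: z = -19 + 15i
Step 2: arg(z) = atan2(15, -19)
Step 3: arg(z) = 2.4733

2.4733


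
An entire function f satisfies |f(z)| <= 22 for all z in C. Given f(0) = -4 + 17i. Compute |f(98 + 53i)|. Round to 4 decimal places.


Step 1: By Liouville's theorem, a bounded entire function is constant.
Step 2: f(z) = f(0) = -4 + 17i for all z.
Step 3: |f(w)| = |-4 + 17i| = sqrt(16 + 289)
Step 4: = 17.4642

17.4642
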